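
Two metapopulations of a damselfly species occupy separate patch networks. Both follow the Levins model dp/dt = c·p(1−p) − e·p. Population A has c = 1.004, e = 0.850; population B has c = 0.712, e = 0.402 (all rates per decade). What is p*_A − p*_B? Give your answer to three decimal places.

-0.282

A: p*_A = 1 − 0.850/1.004 = 0.1534.
B: p*_B = 1 − 0.402/0.712 = 0.4354.
p*_A − p*_B = 0.1534 − 0.4354 = -0.2820.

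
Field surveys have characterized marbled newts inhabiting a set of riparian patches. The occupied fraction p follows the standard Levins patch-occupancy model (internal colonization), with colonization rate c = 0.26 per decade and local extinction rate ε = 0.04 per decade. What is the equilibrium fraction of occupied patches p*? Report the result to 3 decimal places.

0.846

Setting dp/dt = 0 and dividing through by p* gives c·(1−p*) = ε.
So p* = 1 − ε/c = 1 − 0.04/0.26 = 1 − 0.1538 = 0.8462.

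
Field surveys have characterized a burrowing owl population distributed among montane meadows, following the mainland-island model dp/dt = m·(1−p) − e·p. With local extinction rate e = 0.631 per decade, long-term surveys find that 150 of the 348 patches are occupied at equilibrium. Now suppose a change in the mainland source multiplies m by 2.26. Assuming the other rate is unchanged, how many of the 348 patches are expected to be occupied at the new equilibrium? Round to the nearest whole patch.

220

Observed p* = 150/348 = 0.43103.
Balance m(1−p*) = e·p* gives m = e·p*/(1−p*) = 0.631×0.43103/0.56897 = 0.47802.
New p* = m/(m+e) = 1.08033/(1.08033+0.63100) = 0.63128.
Expected occupied = 348 × 0.63128 = 219.69 ≈ 220.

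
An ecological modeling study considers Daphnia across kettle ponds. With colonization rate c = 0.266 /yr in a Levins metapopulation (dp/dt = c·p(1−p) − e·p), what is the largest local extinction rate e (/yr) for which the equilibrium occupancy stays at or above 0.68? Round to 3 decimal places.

0.085

1 − e/c ≥ 0.68 ⇒ e ≤ c(1 − 0.68) = 0.266 × 0.3200.
e_max = 0.0851.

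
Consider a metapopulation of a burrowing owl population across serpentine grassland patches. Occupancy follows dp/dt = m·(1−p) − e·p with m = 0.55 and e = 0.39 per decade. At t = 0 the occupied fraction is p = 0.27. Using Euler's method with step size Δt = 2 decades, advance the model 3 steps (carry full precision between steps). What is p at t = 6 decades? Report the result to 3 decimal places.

0.800

Update rule: p ← p + [m·(1−p) − e·p]·Δt with Δt = 2.
step 1: Δp = +0.59240, p = 0.86240
step 2: Δp = -0.52131, p = 0.34109
step 3: Δp = +0.45875, p = 0.79984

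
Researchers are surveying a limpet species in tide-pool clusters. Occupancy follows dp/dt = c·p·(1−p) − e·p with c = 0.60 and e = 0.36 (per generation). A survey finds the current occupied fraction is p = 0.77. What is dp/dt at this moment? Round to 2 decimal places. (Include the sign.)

Colonization term: c·p·(1−p) = 0.60×0.77×0.2300 = 0.10626.
Extinction term: e·p = 0.27720.
dp/dt = 0.10626 − 0.27720 = -0.17094.

-0.17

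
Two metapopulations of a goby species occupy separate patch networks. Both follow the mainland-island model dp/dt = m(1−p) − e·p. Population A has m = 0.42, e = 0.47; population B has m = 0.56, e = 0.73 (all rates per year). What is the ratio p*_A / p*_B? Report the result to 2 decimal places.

1.09

A: p*_A = m/(m+e) = 0.42/0.8900 = 0.4719.
B: p*_B = 0.56/1.2900 = 0.4341.
p*_A / p*_B = 0.4719/0.4341 = 1.0871.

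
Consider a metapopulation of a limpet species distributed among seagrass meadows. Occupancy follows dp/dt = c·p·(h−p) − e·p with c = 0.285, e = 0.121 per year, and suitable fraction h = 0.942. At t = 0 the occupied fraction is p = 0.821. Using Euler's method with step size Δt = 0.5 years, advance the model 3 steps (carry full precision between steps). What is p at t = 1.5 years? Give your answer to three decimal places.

Update rule: p ← p + [c·p·(h−p) − e·p]·Δt with Δt = 0.5.
  1  |  dp/dt·Δt = -0.035514  |  p_1 = 0.785486
  2  |  dp/dt·Δt = -0.030003  |  p_2 = 0.755483
  3  |  dp/dt·Δt = -0.025627  |  p_3 = 0.729856

0.730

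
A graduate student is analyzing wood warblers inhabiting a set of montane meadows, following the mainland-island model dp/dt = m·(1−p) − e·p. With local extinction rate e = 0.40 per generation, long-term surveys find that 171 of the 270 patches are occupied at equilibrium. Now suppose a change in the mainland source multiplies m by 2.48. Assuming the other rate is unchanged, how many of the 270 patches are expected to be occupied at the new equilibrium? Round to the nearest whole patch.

219

Observed p* = 171/270 = 0.63333.
Balance m(1−p*) = e·p* gives m = e·p*/(1−p*) = 0.40×0.63333/0.36667 = 0.69090.
New p* = m/(m+e) = 1.71343/(1.71343+0.40000) = 0.81073.
Expected occupied = 270 × 0.81073 = 218.90 ≈ 219.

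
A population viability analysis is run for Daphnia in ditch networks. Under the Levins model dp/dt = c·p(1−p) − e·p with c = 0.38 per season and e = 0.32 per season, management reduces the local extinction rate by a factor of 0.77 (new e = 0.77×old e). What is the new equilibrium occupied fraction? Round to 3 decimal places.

0.352

Before: p* = 1 − 0.32/0.38 = 0.1579.
After the change, c = 0.38, e = 0.2464, so p* = 1 − 0.2464/0.38 = 0.3516.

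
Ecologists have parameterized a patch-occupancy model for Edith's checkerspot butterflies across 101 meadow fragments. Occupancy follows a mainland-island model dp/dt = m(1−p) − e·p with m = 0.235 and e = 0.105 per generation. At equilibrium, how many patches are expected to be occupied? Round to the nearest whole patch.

70

p* = m/(m+e) = 0.235/0.3400 = 0.6912.
Expected occupied patches = N × p* = 101 × 0.6912 = 69.81 ≈ 70.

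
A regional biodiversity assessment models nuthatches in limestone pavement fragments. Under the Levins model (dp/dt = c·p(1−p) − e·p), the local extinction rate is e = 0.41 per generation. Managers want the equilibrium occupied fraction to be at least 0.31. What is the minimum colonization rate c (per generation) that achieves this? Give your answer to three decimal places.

0.594

p* = 1 − e/c ≥ 0.31 requires e/c ≤ 0.6900, i.e. c ≥ e/0.6900.
c_min = 0.41/0.6900 = 0.5942.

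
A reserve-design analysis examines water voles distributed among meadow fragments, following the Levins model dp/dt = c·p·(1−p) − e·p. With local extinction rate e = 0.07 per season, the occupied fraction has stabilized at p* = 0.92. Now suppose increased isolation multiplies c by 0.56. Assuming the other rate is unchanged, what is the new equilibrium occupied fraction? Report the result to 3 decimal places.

Balance c(1−p*) = e gives c = e/(1 − 0.92000) = 0.07/0.08000 = 0.87500.
New p* = 1 − e/c = 1 − 0.07000/0.49000 = 0.85714.

0.857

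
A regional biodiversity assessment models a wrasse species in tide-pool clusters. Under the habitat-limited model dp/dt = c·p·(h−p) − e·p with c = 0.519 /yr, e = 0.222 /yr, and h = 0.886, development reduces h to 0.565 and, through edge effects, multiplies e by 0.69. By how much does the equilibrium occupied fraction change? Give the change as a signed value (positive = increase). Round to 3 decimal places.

-0.188

Before: p* = h − e/c = 0.886 − 0.222/0.519 = 0.886 − 0.4277 = 0.4583.
After: c = 0.519, e = 0.15318, h = 0.565; p* = 0.565 − 0.15318/0.519 = 0.2699.
Δp* = 0.2699 − 0.4583 = -0.1884.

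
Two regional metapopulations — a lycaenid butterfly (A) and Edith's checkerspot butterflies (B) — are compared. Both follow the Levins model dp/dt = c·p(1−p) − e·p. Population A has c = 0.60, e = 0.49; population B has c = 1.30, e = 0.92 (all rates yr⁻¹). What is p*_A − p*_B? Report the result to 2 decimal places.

-0.11

A: p*_A = 1 − 0.49/0.60 = 0.1833.
B: p*_B = 1 − 0.92/1.30 = 0.2923.
p*_A − p*_B = 0.1833 − 0.2923 = -0.1090.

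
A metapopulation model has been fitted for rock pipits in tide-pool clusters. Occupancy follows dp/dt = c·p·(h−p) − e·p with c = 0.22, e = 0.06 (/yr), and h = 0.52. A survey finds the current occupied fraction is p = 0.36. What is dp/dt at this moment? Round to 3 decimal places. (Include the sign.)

Colonization term: c·p·(h−p) = 0.22×0.36×0.1600 = 0.01267.
Extinction term: e·p = 0.02160.
dp/dt = 0.01267 − 0.02160 = -0.00893.

-0.009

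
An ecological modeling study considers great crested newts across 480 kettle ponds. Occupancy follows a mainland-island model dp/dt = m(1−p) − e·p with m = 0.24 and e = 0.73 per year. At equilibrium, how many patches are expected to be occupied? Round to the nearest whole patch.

119

p* = m/(m+e) = 0.24/0.9700 = 0.2474.
Expected occupied patches = N × p* = 480 × 0.2474 = 118.76 ≈ 119.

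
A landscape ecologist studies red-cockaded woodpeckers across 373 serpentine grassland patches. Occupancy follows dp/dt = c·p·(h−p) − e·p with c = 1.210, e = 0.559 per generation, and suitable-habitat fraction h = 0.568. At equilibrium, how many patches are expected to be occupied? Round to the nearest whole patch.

p* = h − e/c = 0.568 − 0.4620 = 0.1060.
Expected occupied patches = N × p* = 373 × 0.1060 = 39.54 ≈ 40.

40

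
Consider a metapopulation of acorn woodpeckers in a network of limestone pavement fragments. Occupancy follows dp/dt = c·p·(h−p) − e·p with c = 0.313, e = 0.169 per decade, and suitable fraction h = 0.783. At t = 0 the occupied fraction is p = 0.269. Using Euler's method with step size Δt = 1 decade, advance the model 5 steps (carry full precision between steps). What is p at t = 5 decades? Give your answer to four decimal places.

0.2599

Update rule: p ← p + [c·p·(h−p) − e·p]·Δt with Δt = 1.
step 1: Δp = -0.00218, p = 0.26682
step 2: Δp = -0.00198, p = 0.26483
step 3: Δp = -0.00180, p = 0.26303
step 4: Δp = -0.00164, p = 0.26138
step 5: Δp = -0.00150, p = 0.25989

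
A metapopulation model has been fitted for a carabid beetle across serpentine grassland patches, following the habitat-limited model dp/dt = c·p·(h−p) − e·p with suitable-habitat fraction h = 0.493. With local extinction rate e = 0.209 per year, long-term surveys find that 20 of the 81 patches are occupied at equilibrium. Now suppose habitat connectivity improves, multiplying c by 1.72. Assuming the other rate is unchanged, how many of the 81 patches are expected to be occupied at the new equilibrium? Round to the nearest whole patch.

28

Observed p* = 20/81 = 0.24691.
Balance c(h−p*) = e gives c = e/(0.493 − 0.24691) = 0.209/0.24609 = 0.84928.
New p* = 0.493 − e/c = 0.493 − 0.20900/1.46076 = 0.34992.
Expected occupied = 81 × 0.34992 = 28.34 ≈ 28.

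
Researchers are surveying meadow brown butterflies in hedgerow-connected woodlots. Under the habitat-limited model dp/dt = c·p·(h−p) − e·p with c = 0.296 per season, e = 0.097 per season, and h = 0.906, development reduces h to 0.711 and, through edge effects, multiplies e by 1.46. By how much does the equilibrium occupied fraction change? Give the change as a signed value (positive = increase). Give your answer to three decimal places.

Before: p* = h − e/c = 0.906 − 0.097/0.296 = 0.906 − 0.3277 = 0.5783.
After: c = 0.296, e = 0.14162, h = 0.711; p* = 0.711 − 0.14162/0.296 = 0.2326.
Δp* = 0.2326 − 0.5783 = -0.3457.

-0.346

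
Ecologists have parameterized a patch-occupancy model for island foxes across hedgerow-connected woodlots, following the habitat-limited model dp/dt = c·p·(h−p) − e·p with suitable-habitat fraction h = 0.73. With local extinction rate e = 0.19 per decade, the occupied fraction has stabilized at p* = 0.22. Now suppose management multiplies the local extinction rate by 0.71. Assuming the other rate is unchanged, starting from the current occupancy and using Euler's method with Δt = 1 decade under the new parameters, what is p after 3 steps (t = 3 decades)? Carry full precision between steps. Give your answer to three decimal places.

Balance c(h−p*) = e gives c = e/(0.73 − 0.22000) = 0.19/0.51000 = 0.37255.
Starting from p₀ = 0.22000; update p ← p + (dp/dt)·Δt with the new parameters.
step 1: Δp = +0.01212, p = 0.23212
step 2: Δp = +0.01174, p = 0.24386
step 3: Δp = +0.01127, p = 0.25513

0.255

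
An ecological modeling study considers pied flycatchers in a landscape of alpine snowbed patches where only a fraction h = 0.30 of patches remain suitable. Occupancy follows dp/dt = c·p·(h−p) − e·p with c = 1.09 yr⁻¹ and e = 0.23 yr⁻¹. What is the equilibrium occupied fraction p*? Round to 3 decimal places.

0.089

Setting dp/dt = 0 and dividing by p* gives c·(h−p*) = e.
So p* = h − e/c = 0.30 − 0.23/1.09 = 0.30 − 0.2110 = 0.0890.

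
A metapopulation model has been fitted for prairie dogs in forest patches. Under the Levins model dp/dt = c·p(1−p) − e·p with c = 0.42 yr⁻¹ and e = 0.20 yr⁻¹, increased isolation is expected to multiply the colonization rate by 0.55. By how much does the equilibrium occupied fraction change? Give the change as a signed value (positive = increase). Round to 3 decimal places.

-0.390

Before: p* = 1 − 0.20/0.42 = 0.5238.
After the change, c = 0.231, e = 0.2, so p* = 1 − 0.2/0.231 = 0.1342.
Δp* = 0.1342 − 0.5238 = -0.3896.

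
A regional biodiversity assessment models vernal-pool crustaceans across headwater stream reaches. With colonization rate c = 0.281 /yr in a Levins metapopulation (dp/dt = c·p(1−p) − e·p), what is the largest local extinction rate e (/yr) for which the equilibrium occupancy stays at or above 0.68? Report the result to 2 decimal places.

1 − e/c ≥ 0.68 ⇒ e ≤ c(1 − 0.68) = 0.281 × 0.3200.
e_max = 0.0899.

0.09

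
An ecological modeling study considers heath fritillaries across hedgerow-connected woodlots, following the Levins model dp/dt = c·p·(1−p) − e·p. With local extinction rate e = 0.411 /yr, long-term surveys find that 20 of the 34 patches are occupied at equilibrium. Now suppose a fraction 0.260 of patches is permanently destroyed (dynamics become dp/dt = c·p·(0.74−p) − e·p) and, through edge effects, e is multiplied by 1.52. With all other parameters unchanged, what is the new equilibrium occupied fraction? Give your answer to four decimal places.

0.1141

Observed p* = 20/34 = 0.58824.
Balance c(1−p*) = e gives c = e/(1 − 0.58824) = 0.411/0.41176 = 0.99815.
New p* = 0.74 − e/c = 0.74 − 0.62472/0.99815 = 0.11412.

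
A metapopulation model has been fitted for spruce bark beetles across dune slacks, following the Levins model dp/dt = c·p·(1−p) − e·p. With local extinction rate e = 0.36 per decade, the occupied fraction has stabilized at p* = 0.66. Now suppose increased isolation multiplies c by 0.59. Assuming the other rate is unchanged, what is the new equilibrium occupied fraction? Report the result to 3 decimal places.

0.424

Balance c(1−p*) = e gives c = e/(1 − 0.66000) = 0.36/0.34000 = 1.05882.
New p* = 1 − e/c = 1 − 0.36000/0.62470 = 0.42372.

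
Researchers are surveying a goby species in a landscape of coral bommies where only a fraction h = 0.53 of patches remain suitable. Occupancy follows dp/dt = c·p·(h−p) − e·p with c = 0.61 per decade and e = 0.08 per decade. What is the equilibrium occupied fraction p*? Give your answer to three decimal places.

0.399

Setting dp/dt = 0 and dividing by p* gives c·(h−p*) = e.
So p* = h − e/c = 0.53 − 0.08/0.61 = 0.53 − 0.1311 = 0.3989.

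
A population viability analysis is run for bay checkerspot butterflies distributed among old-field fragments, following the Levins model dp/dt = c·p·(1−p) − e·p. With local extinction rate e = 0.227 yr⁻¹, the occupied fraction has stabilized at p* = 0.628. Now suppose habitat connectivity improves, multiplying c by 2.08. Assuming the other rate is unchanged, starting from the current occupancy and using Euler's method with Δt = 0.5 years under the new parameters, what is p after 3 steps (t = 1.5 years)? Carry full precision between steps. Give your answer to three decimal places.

Balance c(1−p*) = e gives c = e/(1 − 0.62800) = 0.227/0.37200 = 0.61022.
Starting from p₀ = 0.62800; update p ← p + (dp/dt)·Δt with the new parameters.
step 1: Δp = +0.07698, p = 0.70498
step 2: Δp = +0.05198, p = 0.75696
step 3: Δp = +0.03084, p = 0.78780

0.788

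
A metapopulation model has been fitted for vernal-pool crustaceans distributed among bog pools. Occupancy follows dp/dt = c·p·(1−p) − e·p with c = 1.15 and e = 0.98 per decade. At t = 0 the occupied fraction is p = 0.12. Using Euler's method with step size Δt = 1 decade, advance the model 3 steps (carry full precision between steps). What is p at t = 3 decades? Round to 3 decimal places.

0.130

Update rule: p ← p + [c·p·(1−p) − e·p]·Δt with Δt = 1.
t = 1: p = 0.12000 + (+0.00384) = 0.12384
t = 2: p = 0.12384 + (+0.00342) = 0.12726
t = 3: p = 0.12726 + (+0.00301) = 0.13027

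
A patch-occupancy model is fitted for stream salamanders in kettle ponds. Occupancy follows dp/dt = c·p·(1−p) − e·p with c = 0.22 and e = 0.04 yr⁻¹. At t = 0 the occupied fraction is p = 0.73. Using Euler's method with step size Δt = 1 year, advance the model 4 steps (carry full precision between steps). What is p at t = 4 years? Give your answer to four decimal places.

Update rule: p ← p + [c·p·(1−p) − e·p]·Δt with Δt = 1.
p: 0.73000 → 0.74416  (Δp = +0.01416)
p: 0.74416 → 0.75628  (Δp = +0.01212)
p: 0.75628 → 0.76658  (Δp = +0.01030)
p: 0.76658 → 0.77528  (Δp = +0.00870)

0.7753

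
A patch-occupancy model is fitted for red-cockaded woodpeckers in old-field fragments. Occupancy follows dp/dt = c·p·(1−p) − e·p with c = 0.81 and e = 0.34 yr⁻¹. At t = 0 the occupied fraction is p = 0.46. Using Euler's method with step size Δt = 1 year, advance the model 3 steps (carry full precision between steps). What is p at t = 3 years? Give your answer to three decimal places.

Update rule: p ← p + [c·p·(1−p) − e·p]·Δt with Δt = 1.
  1  |  dp/dt·Δt = +0.044804  |  p_1 = 0.504804
  2  |  dp/dt·Δt = +0.030848  |  p_2 = 0.535652
  3  |  dp/dt·Δt = +0.019349  |  p_3 = 0.555001

0.555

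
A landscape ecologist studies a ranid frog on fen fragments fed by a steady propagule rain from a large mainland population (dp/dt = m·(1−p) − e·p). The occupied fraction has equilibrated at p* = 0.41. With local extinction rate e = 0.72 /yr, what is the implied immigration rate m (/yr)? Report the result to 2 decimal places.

At equilibrium m(1−p*) = e·p*, so m = e·p*/(1−p*).
m = 0.72 × 0.41 / 0.5900 = 0.2952/0.5900 = 0.5003.

0.50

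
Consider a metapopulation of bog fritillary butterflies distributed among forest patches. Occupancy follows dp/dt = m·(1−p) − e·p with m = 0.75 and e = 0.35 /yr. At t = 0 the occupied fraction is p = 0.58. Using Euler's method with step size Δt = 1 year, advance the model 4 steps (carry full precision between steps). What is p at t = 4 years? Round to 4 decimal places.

Update rule: p ← p + [m·(1−p) − e·p]·Δt with Δt = 1.
step 1: Δp = +0.11200, p = 0.69200
step 2: Δp = -0.01120, p = 0.68080
step 3: Δp = +0.00112, p = 0.68192
step 4: Δp = -0.00011, p = 0.68181

0.6818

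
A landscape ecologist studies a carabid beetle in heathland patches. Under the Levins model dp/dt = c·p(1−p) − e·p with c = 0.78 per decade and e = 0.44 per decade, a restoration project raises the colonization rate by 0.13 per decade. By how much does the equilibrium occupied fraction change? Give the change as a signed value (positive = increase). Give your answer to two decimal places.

Before: p* = 1 − 0.44/0.78 = 0.4359.
After the change, c = 0.91, e = 0.44, so p* = 1 − 0.44/0.91 = 0.5165.
Δp* = 0.5165 − 0.4359 = +0.0806.

0.08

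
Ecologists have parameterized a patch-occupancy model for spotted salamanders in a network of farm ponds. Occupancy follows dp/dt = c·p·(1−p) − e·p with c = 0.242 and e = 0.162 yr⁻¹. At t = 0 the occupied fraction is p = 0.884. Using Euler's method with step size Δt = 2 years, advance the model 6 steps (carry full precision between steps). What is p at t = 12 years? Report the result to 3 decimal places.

0.406

Update rule: p ← p + [c·p·(1−p) − e·p]·Δt with Δt = 2.
t = 2: p = 0.88400 + (-0.23678) = 0.64722
t = 4: p = 0.64722 + (-0.09919) = 0.54803
t = 6: p = 0.54803 + (-0.05768) = 0.49035
t = 8: p = 0.49035 + (-0.03792) = 0.45243
t = 10: p = 0.45243 + (-0.02668) = 0.42575
t = 12: p = 0.42575 + (-0.01961) = 0.40614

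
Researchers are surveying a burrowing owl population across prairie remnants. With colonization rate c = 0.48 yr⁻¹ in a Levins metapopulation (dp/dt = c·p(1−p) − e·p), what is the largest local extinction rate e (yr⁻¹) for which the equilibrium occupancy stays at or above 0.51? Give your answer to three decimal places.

1 − e/c ≥ 0.51 ⇒ e ≤ c(1 − 0.51) = 0.48 × 0.4900.
e_max = 0.2352.

0.235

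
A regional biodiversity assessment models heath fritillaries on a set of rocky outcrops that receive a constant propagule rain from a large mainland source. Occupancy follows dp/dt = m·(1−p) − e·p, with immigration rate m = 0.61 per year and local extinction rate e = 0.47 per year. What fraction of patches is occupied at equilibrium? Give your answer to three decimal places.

Setting dp/dt = 0: m − m·p* = e·p*, so m = (m+e)·p*.
p* = m/(m+e) = 0.61/(0.61+0.47) = 0.61/1.0800 = 0.5648.

0.565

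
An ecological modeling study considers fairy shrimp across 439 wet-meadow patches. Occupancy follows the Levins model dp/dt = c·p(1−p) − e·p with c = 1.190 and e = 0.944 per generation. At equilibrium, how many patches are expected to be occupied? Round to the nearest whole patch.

p* = 1 − e/c = 1 − 0.944/1.190 = 0.2067.
Expected occupied patches = N × p* = 439 × 0.2067 = 90.75 ≈ 91.

91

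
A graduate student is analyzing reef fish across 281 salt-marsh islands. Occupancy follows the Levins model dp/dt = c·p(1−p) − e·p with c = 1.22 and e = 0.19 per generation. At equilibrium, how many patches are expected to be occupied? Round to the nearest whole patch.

p* = 1 − e/c = 1 − 0.19/1.22 = 0.8443.
Expected occupied patches = N × p* = 281 × 0.8443 = 237.24 ≈ 237.

237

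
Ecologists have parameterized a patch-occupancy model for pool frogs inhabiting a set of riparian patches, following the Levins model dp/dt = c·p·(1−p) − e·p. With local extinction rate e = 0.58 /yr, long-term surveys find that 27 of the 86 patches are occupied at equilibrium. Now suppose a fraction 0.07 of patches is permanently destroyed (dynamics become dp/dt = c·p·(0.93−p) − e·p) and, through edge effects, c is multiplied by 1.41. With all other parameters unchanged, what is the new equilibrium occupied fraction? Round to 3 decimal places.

Observed p* = 27/86 = 0.31395.
Balance c(1−p*) = e gives c = e/(1 − 0.31395) = 0.58/0.68605 = 0.84542.
New p* = 0.93 − e/c = 0.93 − 0.58000/1.19204 = 0.44344.

0.443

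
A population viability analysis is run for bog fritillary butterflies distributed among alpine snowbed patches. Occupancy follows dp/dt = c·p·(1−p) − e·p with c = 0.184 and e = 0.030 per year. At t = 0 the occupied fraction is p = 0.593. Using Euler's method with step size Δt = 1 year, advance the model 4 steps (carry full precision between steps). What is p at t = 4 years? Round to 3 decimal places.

0.688

Update rule: p ← p + [c·p·(1−p) − e·p]·Δt with Δt = 1.
p: 0.59300 → 0.61962  (Δp = +0.02662)
p: 0.61962 → 0.64440  (Δp = +0.02478)
p: 0.64440 → 0.66723  (Δp = +0.02283)
p: 0.66723 → 0.68807  (Δp = +0.02084)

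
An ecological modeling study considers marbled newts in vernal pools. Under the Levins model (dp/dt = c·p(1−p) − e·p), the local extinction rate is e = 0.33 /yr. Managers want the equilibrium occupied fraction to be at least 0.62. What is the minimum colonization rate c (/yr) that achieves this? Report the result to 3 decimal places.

0.868

p* = 1 − e/c ≥ 0.62 requires e/c ≤ 0.3800, i.e. c ≥ e/0.3800.
c_min = 0.33/0.3800 = 0.8684.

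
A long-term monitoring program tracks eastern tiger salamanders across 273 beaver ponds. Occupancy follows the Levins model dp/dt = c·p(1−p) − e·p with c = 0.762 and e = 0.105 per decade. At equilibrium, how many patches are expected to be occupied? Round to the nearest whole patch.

235

p* = 1 − e/c = 1 − 0.105/0.762 = 0.8622.
Expected occupied patches = N × p* = 273 × 0.8622 = 235.38 ≈ 235.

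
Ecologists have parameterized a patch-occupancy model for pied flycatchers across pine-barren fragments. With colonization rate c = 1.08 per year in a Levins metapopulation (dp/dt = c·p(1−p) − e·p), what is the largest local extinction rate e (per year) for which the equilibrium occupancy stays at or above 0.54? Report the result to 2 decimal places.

0.50

1 − e/c ≥ 0.54 ⇒ e ≤ c(1 − 0.54) = 1.08 × 0.4600.
e_max = 0.4968.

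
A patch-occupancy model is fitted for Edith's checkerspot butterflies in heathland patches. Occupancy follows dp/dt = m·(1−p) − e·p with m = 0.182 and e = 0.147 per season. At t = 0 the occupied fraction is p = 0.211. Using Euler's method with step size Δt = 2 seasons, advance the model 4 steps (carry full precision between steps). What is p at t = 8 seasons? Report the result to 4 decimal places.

0.5485

Update rule: p ← p + [m·(1−p) − e·p]·Δt with Δt = 2.
  1  |  dp/dt·Δt = +0.225162  |  p_1 = 0.436162
  2  |  dp/dt·Δt = +0.077005  |  p_2 = 0.513167
  3  |  dp/dt·Δt = +0.026336  |  p_3 = 0.539503
  4  |  dp/dt·Δt = +0.009007  |  p_4 = 0.548510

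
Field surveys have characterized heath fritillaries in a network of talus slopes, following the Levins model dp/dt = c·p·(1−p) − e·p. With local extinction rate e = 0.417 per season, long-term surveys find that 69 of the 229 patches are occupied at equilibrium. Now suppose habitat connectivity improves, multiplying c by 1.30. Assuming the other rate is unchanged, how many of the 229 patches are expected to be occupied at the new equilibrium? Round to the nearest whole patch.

106

Observed p* = 69/229 = 0.30131.
Balance c(1−p*) = e gives c = e/(1 − 0.30131) = 0.417/0.69869 = 0.59683.
New p* = 1 − e/c = 1 − 0.41700/0.77588 = 0.46255.
Expected occupied = 229 × 0.46255 = 105.92 ≈ 106.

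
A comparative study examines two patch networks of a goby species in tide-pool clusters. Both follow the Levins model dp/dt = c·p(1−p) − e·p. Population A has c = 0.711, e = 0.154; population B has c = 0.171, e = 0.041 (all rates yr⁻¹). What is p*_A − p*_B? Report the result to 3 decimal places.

0.023

A: p*_A = 1 − 0.154/0.711 = 0.7834.
B: p*_B = 1 − 0.041/0.171 = 0.7602.
p*_A − p*_B = 0.7834 − 0.7602 = 0.0232.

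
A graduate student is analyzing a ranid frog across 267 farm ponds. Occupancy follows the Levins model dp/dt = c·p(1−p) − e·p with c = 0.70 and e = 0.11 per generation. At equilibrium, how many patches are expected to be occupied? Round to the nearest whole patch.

p* = 1 − e/c = 1 − 0.11/0.70 = 0.8429.
Expected occupied patches = N × p* = 267 × 0.8429 = 225.04 ≈ 225.

225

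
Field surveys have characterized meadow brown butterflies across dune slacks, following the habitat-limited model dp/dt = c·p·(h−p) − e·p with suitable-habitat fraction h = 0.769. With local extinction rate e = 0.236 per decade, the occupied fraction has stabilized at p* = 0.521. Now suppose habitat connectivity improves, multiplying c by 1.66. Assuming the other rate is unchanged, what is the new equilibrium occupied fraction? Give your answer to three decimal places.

Balance c(h−p*) = e gives c = e/(0.769 − 0.52100) = 0.236/0.24800 = 0.95161.
New p* = 0.769 − e/c = 0.769 − 0.23600/1.57967 = 0.61960.

0.620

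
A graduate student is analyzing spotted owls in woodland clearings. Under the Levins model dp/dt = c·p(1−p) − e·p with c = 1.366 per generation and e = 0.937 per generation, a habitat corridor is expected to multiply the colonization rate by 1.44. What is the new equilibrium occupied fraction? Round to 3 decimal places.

0.524

Before: p* = 1 − 0.937/1.366 = 0.3141.
After the change, c = 1.96704, e = 0.937, so p* = 1 − 0.937/1.96704 = 0.5236.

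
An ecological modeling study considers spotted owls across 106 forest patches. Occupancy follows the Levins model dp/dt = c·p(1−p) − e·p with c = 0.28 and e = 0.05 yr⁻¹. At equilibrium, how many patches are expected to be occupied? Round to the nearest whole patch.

p* = 1 − e/c = 1 − 0.05/0.28 = 0.8214.
Expected occupied patches = N × p* = 106 × 0.8214 = 87.07 ≈ 87.

87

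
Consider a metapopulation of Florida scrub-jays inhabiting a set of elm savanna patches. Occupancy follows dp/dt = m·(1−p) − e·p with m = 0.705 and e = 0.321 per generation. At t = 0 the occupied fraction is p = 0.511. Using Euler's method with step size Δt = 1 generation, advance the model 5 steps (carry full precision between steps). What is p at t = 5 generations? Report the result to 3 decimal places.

Update rule: p ← p + [m·(1−p) − e·p]·Δt with Δt = 1.
t = 1: p = 0.51100 + (+0.18071) = 0.69171
t = 2: p = 0.69171 + (-0.00470) = 0.68702
t = 3: p = 0.68702 + (+0.00012) = 0.68714
t = 4: p = 0.68714 + (-0.00000) = 0.68713
t = 5: p = 0.68713 + (+0.00000) = 0.68713

0.687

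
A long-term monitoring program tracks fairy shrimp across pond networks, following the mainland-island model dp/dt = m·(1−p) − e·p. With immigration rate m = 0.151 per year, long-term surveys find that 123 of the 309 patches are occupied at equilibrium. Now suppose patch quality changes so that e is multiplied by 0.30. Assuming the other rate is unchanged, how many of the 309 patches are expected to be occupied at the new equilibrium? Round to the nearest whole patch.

Observed p* = 123/309 = 0.39806.
Balance m(1−p*) = e·p* gives e = m(1−p*)/p* = 0.151×0.60194/0.39806 = 0.22834.
New p* = m/(m+e) = 0.15100/(0.15100+0.06850) = 0.68793.
Expected occupied = 309 × 0.68793 = 212.57 ≈ 213.

213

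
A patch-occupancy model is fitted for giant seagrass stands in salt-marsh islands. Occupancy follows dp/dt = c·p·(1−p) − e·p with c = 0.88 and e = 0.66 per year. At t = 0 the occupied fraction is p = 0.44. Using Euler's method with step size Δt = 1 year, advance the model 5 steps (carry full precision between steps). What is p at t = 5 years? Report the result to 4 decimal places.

Update rule: p ← p + [c·p·(1−p) − e·p]·Δt with Δt = 1.
p: 0.44000 → 0.36643  (Δp = -0.07357)
p: 0.36643 → 0.32889  (Δp = -0.03754)
p: 0.32889 → 0.30606  (Δp = -0.02283)
p: 0.30606 → 0.29096  (Δp = -0.01510)
p: 0.29096 → 0.28047  (Δp = -0.01049)

0.2805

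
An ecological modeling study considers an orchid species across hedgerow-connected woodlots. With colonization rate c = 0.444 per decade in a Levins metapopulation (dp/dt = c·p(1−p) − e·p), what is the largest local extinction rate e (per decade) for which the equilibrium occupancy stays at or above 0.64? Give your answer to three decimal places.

1 − e/c ≥ 0.64 ⇒ e ≤ c(1 − 0.64) = 0.444 × 0.3600.
e_max = 0.1598.

0.160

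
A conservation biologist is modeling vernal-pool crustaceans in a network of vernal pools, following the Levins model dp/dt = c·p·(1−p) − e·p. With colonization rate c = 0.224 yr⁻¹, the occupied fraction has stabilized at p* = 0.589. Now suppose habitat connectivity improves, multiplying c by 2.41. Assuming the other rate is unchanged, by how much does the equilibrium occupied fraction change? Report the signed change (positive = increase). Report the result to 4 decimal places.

Balance c(1−p*) = e gives e = 0.224×(1 − 0.58900) = 0.09206.
New p* = 1 − e/c = 1 − 0.09206/0.53984 = 0.82947.
Δp* = 0.82947 − 0.58900 = +0.24047.

0.2405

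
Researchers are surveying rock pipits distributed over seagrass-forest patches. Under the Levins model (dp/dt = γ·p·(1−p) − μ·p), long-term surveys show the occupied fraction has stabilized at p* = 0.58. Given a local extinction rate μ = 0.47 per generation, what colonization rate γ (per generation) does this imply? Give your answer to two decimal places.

At equilibrium γ(1−p*) = μ, so γ = μ/(1−p*).
γ = 0.47/(1 − 0.58) = 0.47/0.4200 = 1.1190.

1.12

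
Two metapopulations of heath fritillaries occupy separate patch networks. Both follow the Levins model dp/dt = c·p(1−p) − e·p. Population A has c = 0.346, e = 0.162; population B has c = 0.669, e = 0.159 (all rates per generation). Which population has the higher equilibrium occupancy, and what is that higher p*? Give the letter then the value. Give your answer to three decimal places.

A: p*_A = 1 − 0.162/0.346 = 0.5318.
B: p*_B = 1 − 0.159/0.669 = 0.7623.
B is higher at 0.7623.

B, 0.762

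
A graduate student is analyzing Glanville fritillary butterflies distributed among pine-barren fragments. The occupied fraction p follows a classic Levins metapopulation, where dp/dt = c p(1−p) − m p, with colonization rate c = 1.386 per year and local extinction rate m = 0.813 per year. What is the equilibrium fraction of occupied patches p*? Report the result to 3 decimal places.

At equilibrium, colonization balances extinction: c·p*·(1−p*) = m·p*.
So p* = 1 − m/c = 1 − 0.813/1.386 = 1 − 0.5866 = 0.4134.

0.413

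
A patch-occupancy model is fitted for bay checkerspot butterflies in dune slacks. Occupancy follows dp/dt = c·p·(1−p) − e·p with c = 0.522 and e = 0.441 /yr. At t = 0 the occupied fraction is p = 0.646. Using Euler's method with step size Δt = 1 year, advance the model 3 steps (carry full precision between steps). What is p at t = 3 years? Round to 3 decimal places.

0.348

Update rule: p ← p + [c·p·(1−p) − e·p]·Δt with Δt = 1.
p: 0.64600 → 0.48049  (Δp = -0.16551)
p: 0.48049 → 0.39889  (Δp = -0.08159)
p: 0.39889 → 0.34815  (Δp = -0.05075)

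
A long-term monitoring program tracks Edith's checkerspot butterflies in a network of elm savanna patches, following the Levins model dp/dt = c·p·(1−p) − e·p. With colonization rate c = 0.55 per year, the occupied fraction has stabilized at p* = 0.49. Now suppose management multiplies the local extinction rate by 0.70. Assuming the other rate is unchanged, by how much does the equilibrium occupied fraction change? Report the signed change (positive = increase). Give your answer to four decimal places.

0.1530

Balance c(1−p*) = e gives e = 0.55×(1 − 0.49000) = 0.28050.
New p* = 1 − e/c = 1 − 0.19635/0.55000 = 0.64300.
Δp* = 0.64300 − 0.49000 = +0.15300.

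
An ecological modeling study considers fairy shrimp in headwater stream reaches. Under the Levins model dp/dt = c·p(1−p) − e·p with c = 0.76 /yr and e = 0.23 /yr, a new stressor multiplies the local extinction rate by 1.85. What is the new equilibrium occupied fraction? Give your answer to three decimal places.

Before: p* = 1 − 0.23/0.76 = 0.6974.
After the change, c = 0.76, e = 0.4255, so p* = 1 − 0.4255/0.76 = 0.4401.

0.440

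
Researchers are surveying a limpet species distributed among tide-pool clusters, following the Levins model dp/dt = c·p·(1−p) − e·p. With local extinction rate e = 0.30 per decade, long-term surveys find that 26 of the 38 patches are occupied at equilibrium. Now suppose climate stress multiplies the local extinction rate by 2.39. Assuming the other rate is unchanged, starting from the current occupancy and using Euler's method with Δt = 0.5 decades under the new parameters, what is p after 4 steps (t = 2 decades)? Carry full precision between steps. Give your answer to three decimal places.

Observed p* = 26/38 = 0.68421.
Balance c(1−p*) = e gives c = e/(1 − 0.68421) = 0.30/0.31579 = 0.95000.
Starting from p₀ = 0.68421; update p ← p + (dp/dt)·Δt with the new parameters.
t = 0.5: p = 0.68421 + (-0.14266) = 0.54155
t = 1: p = 0.54155 + (-0.07622) = 0.46534
t = 1.5: p = 0.46534 + (-0.04864) = 0.41669
t = 2: p = 0.41669 + (-0.03393) = 0.38276

0.383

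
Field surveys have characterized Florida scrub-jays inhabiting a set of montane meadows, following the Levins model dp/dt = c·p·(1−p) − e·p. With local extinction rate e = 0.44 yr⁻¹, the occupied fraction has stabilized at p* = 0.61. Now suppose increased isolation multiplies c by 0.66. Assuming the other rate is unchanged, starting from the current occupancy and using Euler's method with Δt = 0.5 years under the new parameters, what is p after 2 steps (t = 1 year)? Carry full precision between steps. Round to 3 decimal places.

Balance c(1−p*) = e gives c = e/(1 − 0.61000) = 0.44/0.39000 = 1.12821.
Starting from p₀ = 0.61000; update p ← p + (dp/dt)·Δt with the new parameters.
t = 0.5: p = 0.61000 + (-0.04563) = 0.56437
t = 1: p = 0.56437 + (-0.03263) = 0.53174

0.532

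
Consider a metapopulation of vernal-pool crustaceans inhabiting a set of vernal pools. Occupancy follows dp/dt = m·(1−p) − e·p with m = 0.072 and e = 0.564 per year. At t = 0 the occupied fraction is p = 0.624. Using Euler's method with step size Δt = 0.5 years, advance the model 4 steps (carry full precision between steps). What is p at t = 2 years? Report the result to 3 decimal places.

0.224

Update rule: p ← p + [m·(1−p) − e·p]·Δt with Δt = 0.5.
  1  |  dp/dt·Δt = -0.162432  |  p_1 = 0.461568
  2  |  dp/dt·Δt = -0.110779  |  p_2 = 0.350789
  3  |  dp/dt·Δt = -0.075551  |  p_3 = 0.275238
  4  |  dp/dt·Δt = -0.051526  |  p_4 = 0.223713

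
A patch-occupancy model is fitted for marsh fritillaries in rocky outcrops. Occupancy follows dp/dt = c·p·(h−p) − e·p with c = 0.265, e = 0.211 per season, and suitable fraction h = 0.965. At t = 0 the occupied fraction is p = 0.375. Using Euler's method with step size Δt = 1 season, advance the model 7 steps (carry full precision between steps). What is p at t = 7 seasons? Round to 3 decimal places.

Update rule: p ← p + [c·p·(h−p) − e·p]·Δt with Δt = 1.
step 1: Δp = -0.02049, p = 0.35451
step 2: Δp = -0.01745, p = 0.33706
step 3: Δp = -0.01503, p = 0.32203
step 4: Δp = -0.01308, p = 0.30895
step 5: Δp = -0.01148, p = 0.29747
step 6: Δp = -0.01015, p = 0.28733
step 7: Δp = -0.00903, p = 0.27830

0.278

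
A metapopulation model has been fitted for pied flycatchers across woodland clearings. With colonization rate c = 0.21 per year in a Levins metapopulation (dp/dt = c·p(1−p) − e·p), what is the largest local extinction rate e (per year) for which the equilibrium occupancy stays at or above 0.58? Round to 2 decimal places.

0.09

1 − e/c ≥ 0.58 ⇒ e ≤ c(1 − 0.58) = 0.21 × 0.4200.
e_max = 0.0882.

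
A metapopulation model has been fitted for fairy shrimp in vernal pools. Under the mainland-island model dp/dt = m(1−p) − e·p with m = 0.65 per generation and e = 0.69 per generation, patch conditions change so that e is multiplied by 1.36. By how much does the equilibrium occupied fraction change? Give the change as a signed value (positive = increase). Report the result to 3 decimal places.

Before: p* = 0.65/(0.65+0.69) = 0.4851.
After: m = 0.65, e = 0.9384; p* = 0.65/1.5884 = 0.4092.
Δp* = 0.4092 − 0.4851 = -0.0759.

-0.076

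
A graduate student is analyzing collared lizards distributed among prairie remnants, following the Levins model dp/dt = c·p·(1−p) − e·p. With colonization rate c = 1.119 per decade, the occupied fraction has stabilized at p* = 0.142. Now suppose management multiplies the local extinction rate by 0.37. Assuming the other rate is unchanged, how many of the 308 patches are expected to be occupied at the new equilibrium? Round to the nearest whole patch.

Balance c(1−p*) = e gives e = 1.119×(1 − 0.14200) = 0.96010.
New p* = 1 − e/c = 1 − 0.35524/1.11900 = 0.68254.
Expected occupied = 308 × 0.68254 = 210.22 ≈ 210.

210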